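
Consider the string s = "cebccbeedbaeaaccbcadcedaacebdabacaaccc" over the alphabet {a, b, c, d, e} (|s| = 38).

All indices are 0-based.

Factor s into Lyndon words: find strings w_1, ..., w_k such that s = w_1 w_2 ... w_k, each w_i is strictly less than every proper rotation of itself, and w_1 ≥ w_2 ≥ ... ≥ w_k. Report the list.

emit factor 1: 'ce' (i=0, period=2)
emit factor 2: 'bccbeed' (i=2, period=7)
emit factor 3: 'b' (i=9, period=1)
emit factor 4: 'ae' (i=10, period=2)
emit factor 5: 'aaccbcadcedaacebdabacaaccc' (i=12, period=26)

["ce", "bccbeed", "b", "ae", "aaccbcadcedaacebdabacaaccc"]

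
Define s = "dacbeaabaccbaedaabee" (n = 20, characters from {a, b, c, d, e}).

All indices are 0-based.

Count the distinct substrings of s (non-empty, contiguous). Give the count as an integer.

rank | idx | suffix
   0 |   5 | aabaccbaedaabee
   1 |  15 | aabee
   2 |   6 | abaccbaedaabee
   3 |  16 | abee
   4 |   1 | acbeaabaccbaedaabee
   5 |   8 | accbaedaabee
   6 |  12 | aedaabee
   7 |   7 | baccbaedaabee
   8 |  11 | baedaabee
   9 |   3 | beaabaccbaedaabee
  10 |  17 | bee
  11 |  10 | cbaedaabee
  12 |   2 | cbeaabaccbaedaabee
  13 |   9 | ccbaedaabee
  14 |  14 | daabee
  15 |   0 | dacbeaabaccbaedaabee
  16 |  19 | e
  17 |   4 | eaabaccbaedaabee
  18 |  13 | edaabee
  19 |  18 | ee

SA = [5, 15, 6, 16, 1, 8, 12, 7, 11, 3, 17, 10, 2, 9, 14, 0, 19, 4, 13, 18]
rank  pair      lcp
   1  s[5:],s[15:]  3  'aab'
   2  s[15:],s[6:]  1  'a'
   3  s[6:],s[16:]  2  'ab'
   4  s[16:],s[1:]  1  'a'
   5  s[1:],s[8:]  2  'ac'
   6  s[8:],s[12:]  1  'a'
   7  s[12:],s[7:]  0  ''
   8  s[7:],s[11:]  2  'ba'
   9  s[11:],s[3:]  1  'b'
  10  s[3:],s[17:]  2  'be'
  11  s[17:],s[10:]  0  ''
  12  s[10:],s[2:]  2  'cb'
  13  s[2:],s[9:]  1  'c'
  14  s[9:],s[14:]  0  ''
  15  s[14:],s[0:]  2  'da'
  16  s[0:],s[19:]  0  ''
  17  s[19:],s[4:]  1  'e'
  18  s[4:],s[13:]  1  'e'
  19  s[13:],s[18:]  1  'e'

n(n+1)/2 = 20·21/2 = 210
Σ LCP = 0 + 3 + 1 + 2 + 1 + 2 + 1 + 0 + 2 + 1 + 2 + 0 + 2 + 1 + 0 + 2 + 0 + 1 + 1 + 1 = 23
distinct = 210 − 23 = 187

187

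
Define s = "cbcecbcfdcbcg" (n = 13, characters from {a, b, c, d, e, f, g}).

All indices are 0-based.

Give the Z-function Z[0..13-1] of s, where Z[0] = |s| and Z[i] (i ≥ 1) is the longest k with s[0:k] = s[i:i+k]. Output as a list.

[13, 0, 1, 0, 3, 0, 1, 0, 0, 3, 0, 1, 0]

Z[0]=13
i=1: i≥r, start 0; Z[1]=0
i=2: i≥r, start 0; Z[2]=1 extend→box=[2,3)
i=3: i≥r, start 0; Z[3]=0
i=4: i≥r, start 0; Z[4]=3 extend→box=[4,7)
i=5: min(r-i=2, Z[1]=0)=0; Z[5]=0
i=6: min(r-i=1, Z[2]=1)=1; Z[6]=1
i=7: i≥r, start 0; Z[7]=0
i=8: i≥r, start 0; Z[8]=0
i=9: i≥r, start 0; Z[9]=3 extend→box=[9,12)
i=10: min(r-i=2, Z[1]=0)=0; Z[10]=0
i=11: min(r-i=1, Z[2]=1)=1; Z[11]=1
i=12: i≥r, start 0; Z[12]=0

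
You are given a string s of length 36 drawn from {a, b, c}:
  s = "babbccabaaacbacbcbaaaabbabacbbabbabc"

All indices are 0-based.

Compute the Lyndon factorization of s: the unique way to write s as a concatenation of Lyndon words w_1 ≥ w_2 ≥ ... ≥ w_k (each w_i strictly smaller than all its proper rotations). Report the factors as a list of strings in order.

emit factor 1: 'b' (i=0, period=1)
emit factor 2: 'abbcc' (i=1, period=5)
emit factor 3: 'ab' (i=6, period=2)
emit factor 4: 'aaacbacbcb' (i=8, period=10)
emit factor 5: 'aaaabbabacbbabbabc' (i=18, period=18)

["b", "abbcc", "ab", "aaacbacbcb", "aaaabbabacbbabbabc"]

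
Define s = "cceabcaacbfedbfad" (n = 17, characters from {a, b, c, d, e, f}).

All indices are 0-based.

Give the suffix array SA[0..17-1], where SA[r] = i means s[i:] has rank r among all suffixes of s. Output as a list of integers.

sorted suffixes:
  #0 SA[0]=6  'aacbfedbfad'
  #1 SA[1]=3  'abcaacbfedbfad'
  #2 SA[2]=7  'acbfedbfad'
  #3 SA[3]=15  'ad'
  #4 SA[4]=4  'bcaacbfedbfad'
  #5 SA[5]=13  'bfad'
  #6 SA[6]=9  'bfedbfad'
  #7 SA[7]=5  'caacbfedbfad'
  #8 SA[8]=8  'cbfedbfad'
  #9 SA[9]=0  'cceabcaacbfedbfad'
  #10 SA[10]=1  'ceabcaacbfedbfad'
  #11 SA[11]=16  'd'
  #12 SA[12]=12  'dbfad'
  #13 SA[13]=2  'eabcaacbfedbfad'
  #14 SA[14]=11  'edbfad'
  #15 SA[15]=14  'fad'
  #16 SA[16]=10  'fedbfad'

[6, 3, 7, 15, 4, 13, 9, 5, 8, 0, 1, 16, 12, 2, 11, 14, 10]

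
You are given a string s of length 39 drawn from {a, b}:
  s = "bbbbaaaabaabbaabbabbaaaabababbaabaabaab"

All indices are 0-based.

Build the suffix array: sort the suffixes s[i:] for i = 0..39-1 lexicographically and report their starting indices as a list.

[4, 20, 5, 21, 36, 33, 30, 6, 22, 9, 13, 37, 34, 31, 7, 23, 25, 17, 27, 10, 14, 38, 3, 19, 35, 32, 29, 8, 12, 24, 16, 26, 2, 18, 28, 11, 15, 1, 0]

rank | idx | suffix
   0 |   4 | aaaabaabbaabbabbaaaabababbaabaabaab
   1 |  20 | aaaabababbaabaabaab
   2 |   5 | aaabaabbaabbabbaaaabababbaabaabaab
   3 |  21 | aaabababbaabaabaab
   4 |  36 | aab
   5 |  33 | aabaab
   6 |  30 | aabaabaab
   7 |   6 | aabaabbaabbabbaaaabababbaabaabaab
   8 |  22 | aabababbaabaabaab
   9 |   9 | aabbaabbabbaaaabababbaabaabaab
  10 |  13 | aabbabbaaaabababbaabaabaab
  11 |  37 | ab
  12 |  34 | abaab
  13 |  31 | abaabaab
  14 |   7 | abaabbaabbabbaaaabababbaabaabaab
  15 |  23 | abababbaabaabaab
  16 |  25 | ababbaabaabaab
  17 |  17 | abbaaaabababbaabaabaab
  18 |  27 | abbaabaabaab
  19 |  10 | abbaabbabbaaaabababbaabaabaab
  20 |  14 | abbabbaaaabababbaabaabaab
  21 |  38 | b
  22 |   3 | baaaabaabbaabbabbaaaabababbaabaabaab
  23 |  19 | baaaabababbaabaabaab
  24 |  35 | baab
  25 |  32 | baabaab
  26 |  29 | baabaabaab
  27 |   8 | baabbaabbabbaaaabababbaabaabaab
  28 |  12 | baabbabbaaaabababbaabaabaab
  29 |  24 | bababbaabaabaab
  30 |  16 | babbaaaabababbaabaabaab
  31 |  26 | babbaabaabaab
  32 |   2 | bbaaaabaabbaabbabbaaaabababbaabaabaab
  33 |  18 | bbaaaabababbaabaabaab
  34 |  28 | bbaabaabaab
  35 |  11 | bbaabbabbaaaabababbaabaabaab
  36 |  15 | bbabbaaaabababbaabaabaab
  37 |   1 | bbbaaaabaabbaabbabbaaaabababbaabaabaab
  38 |   0 | bbbbaaaabaabbaabbabbaaaabababbaabaabaab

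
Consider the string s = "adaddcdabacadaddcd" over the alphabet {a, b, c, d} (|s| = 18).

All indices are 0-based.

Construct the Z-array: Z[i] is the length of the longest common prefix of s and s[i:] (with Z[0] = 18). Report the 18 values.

[18, 0, 2, 0, 0, 0, 0, 1, 0, 1, 0, 7, 0, 2, 0, 0, 0, 0]

Z[0]=18
i=1: fresh scan; Z[1]=0
i=2: fresh scan; Z[2]=2 extend→box=[2,4)
i=3: min(r-i=1, Z[1]=0)=0; Z[3]=0
i=4: fresh scan; Z[4]=0
i=5: fresh scan; Z[5]=0
i=6: fresh scan; Z[6]=0
i=7: fresh scan; Z[7]=1 extend→box=[7,8)
i=8: fresh scan; Z[8]=0
i=9: fresh scan; Z[9]=1 extend→box=[9,10)
i=10: fresh scan; Z[10]=0
i=11: fresh scan; Z[11]=7 extend→box=[11,18)
i=12: min(r-i=6, Z[1]=0)=0; Z[12]=0
i=13: min(r-i=5, Z[2]=2)=2; Z[13]=2
i=14: min(r-i=4, Z[3]=0)=0; Z[14]=0
i=15: min(r-i=3, Z[4]=0)=0; Z[15]=0
i=16: min(r-i=2, Z[5]=0)=0; Z[16]=0
i=17: min(r-i=1, Z[6]=0)=0; Z[17]=0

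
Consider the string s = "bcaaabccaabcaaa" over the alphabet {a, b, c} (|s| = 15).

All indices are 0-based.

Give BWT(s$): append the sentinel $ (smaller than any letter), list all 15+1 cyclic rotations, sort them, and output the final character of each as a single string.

rank  rotation          last
    0  $bcaaabccaabcaaa  a
    1  a$bcaaabccaabcaa  a
    2  aa$bcaaabccaabca  a
    3  aaa$bcaaabccaabc  c
    4  aaabccaabcaaa$bc  c
    5  aabcaaa$bcaaabcc  c
    6  aabccaabcaaa$bca  a
    7  abcaaa$bcaaabcca  a
    8  abccaabcaaa$bcaa  a
    9  bcaaa$bcaaabccaa  a
   10  bcaaabccaabcaaa$  $
   11  bccaabcaaa$bcaaa  a
   12  caaa$bcaaabccaab  b
   13  caaabccaabcaaa$b  b
   14  caabcaaa$bcaaabc  c
   15  ccaabcaaa$bcaaab  b

aaacccaaaa$abbcb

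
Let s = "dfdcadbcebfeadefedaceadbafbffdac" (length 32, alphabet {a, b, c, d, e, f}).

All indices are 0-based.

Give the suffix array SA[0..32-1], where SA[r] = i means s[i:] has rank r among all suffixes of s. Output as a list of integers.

[30, 18, 21, 4, 12, 24, 23, 6, 9, 26, 31, 3, 19, 7, 29, 17, 22, 5, 2, 13, 0, 20, 11, 8, 16, 14, 25, 28, 1, 10, 15, 27]

sorted suffixes:
  #0 SA[0]=30  'ac'
  #1 SA[1]=18  'aceadbafbffdac'
  #2 SA[2]=21  'adbafbffdac'
  #3 SA[3]=4  'adbcebfeadefedaceadbafbffdac'
  #4 SA[4]=12  'adefedaceadbafbffdac'
  #5 SA[5]=24  'afbffdac'
  #6 SA[6]=23  'bafbffdac'
  #7 SA[7]=6  'bcebfeadefedaceadbafbffdac'
  #8 SA[8]=9  'bfeadefedaceadbafbffdac'
  #9 SA[9]=26  'bffdac'
  #10 SA[10]=31  'c'
  #11 SA[11]=3  'cadbcebfeadefedaceadbafbffdac'
  #12 SA[12]=19  'ceadbafbffdac'
  #13 SA[13]=7  'cebfeadefedaceadbafbffdac'
  #14 SA[14]=29  'dac'
  #15 SA[15]=17  'daceadbafbffdac'
  #16 SA[16]=22  'dbafbffdac'
  #17 SA[17]=5  'dbcebfeadefedaceadbafbffdac'
  #18 SA[18]=2  'dcadbcebfeadefedaceadbafbffdac'
  #19 SA[19]=13  'defedaceadbafbffdac'
  #20 SA[20]=0  'dfdcadbcebfeadefedaceadbafbffdac'
  #21 SA[21]=20  'eadbafbffdac'
  #22 SA[22]=11  'eadefedaceadbafbffdac'
  #23 SA[23]=8  'ebfeadefedaceadbafbffdac'
  #24 SA[24]=16  'edaceadbafbffdac'
  #25 SA[25]=14  'efedaceadbafbffdac'
  #26 SA[26]=25  'fbffdac'
  #27 SA[27]=28  'fdac'
  #28 SA[28]=1  'fdcadbcebfeadefedaceadbafbffdac'
  #29 SA[29]=10  'feadefedaceadbafbffdac'
  #30 SA[30]=15  'fedaceadbafbffdac'
  #31 SA[31]=27  'ffdac'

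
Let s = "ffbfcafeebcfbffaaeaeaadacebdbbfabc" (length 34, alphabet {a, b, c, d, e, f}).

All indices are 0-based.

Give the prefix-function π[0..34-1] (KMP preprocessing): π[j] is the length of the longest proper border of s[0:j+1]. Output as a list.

π[0] = 0
j=1 s[j]='f': π[1]=1 (border 'f')
j=2 s[j]='b': k: 1→0; π[2]=0 (border '')
j=3 s[j]='f': π[3]=1 (border 'f')
j=4 s[j]='c': k: 1→0; π[4]=0 (border '')
j=5 s[j]='a': π[5]=0 (border '')
j=6 s[j]='f': π[6]=1 (border 'f')
j=7 s[j]='e': k: 1→0; π[7]=0 (border '')
j=8 s[j]='e': π[8]=0 (border '')
j=9 s[j]='b': π[9]=0 (border '')
j=10 s[j]='c': π[10]=0 (border '')
j=11 s[j]='f': π[11]=1 (border 'f')
j=12 s[j]='b': k: 1→0; π[12]=0 (border '')
j=13 s[j]='f': π[13]=1 (border 'f')
j=14 s[j]='f': π[14]=2 (border 'ff')
j=15 s[j]='a': k: 2→1→0; π[15]=0 (border '')
j=16 s[j]='a': π[16]=0 (border '')
j=17 s[j]='e': π[17]=0 (border '')
j=18 s[j]='a': π[18]=0 (border '')
j=19 s[j]='e': π[19]=0 (border '')
j=20 s[j]='a': π[20]=0 (border '')
j=21 s[j]='a': π[21]=0 (border '')
j=22 s[j]='d': π[22]=0 (border '')
j=23 s[j]='a': π[23]=0 (border '')
j=24 s[j]='c': π[24]=0 (border '')
j=25 s[j]='e': π[25]=0 (border '')
j=26 s[j]='b': π[26]=0 (border '')
j=27 s[j]='d': π[27]=0 (border '')
j=28 s[j]='b': π[28]=0 (border '')
j=29 s[j]='b': π[29]=0 (border '')
j=30 s[j]='f': π[30]=1 (border 'f')
j=31 s[j]='a': k: 1→0; π[31]=0 (border '')
j=32 s[j]='b': π[32]=0 (border '')
j=33 s[j]='c': π[33]=0 (border '')

[0, 1, 0, 1, 0, 0, 1, 0, 0, 0, 0, 1, 0, 1, 2, 0, 0, 0, 0, 0, 0, 0, 0, 0, 0, 0, 0, 0, 0, 0, 1, 0, 0, 0]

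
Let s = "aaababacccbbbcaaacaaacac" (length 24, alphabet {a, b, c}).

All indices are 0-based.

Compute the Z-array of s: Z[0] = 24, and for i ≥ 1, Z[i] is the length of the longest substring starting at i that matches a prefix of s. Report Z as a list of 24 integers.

[24, 2, 1, 0, 1, 0, 1, 0, 0, 0, 0, 0, 0, 0, 3, 2, 1, 0, 3, 2, 1, 0, 1, 0]

Z[0]=24
i=1: fresh scan; Z[1]=2 extend→box=[1,3)
i=2: min(r-i=1, Z[1]=2)=1; Z[2]=1
i=3: fresh scan; Z[3]=0
i=4: fresh scan; Z[4]=1 extend→box=[4,5)
i=5: fresh scan; Z[5]=0
i=6: fresh scan; Z[6]=1 extend→box=[6,7)
i=7: fresh scan; Z[7]=0
i=8: fresh scan; Z[8]=0
i=9: fresh scan; Z[9]=0
i=10: fresh scan; Z[10]=0
i=11: fresh scan; Z[11]=0
i=12: fresh scan; Z[12]=0
i=13: fresh scan; Z[13]=0
i=14: fresh scan; Z[14]=3 extend→box=[14,17)
i=15: min(r-i=2, Z[1]=2)=2; Z[15]=2
i=16: min(r-i=1, Z[2]=1)=1; Z[16]=1
i=17: fresh scan; Z[17]=0
i=18: fresh scan; Z[18]=3 extend→box=[18,21)
i=19: min(r-i=2, Z[1]=2)=2; Z[19]=2
i=20: min(r-i=1, Z[2]=1)=1; Z[20]=1
i=21: fresh scan; Z[21]=0
i=22: fresh scan; Z[22]=1 extend→box=[22,23)
i=23: fresh scan; Z[23]=0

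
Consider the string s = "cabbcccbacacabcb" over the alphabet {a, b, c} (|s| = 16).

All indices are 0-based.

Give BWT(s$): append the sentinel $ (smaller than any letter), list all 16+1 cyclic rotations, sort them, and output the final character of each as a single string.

bcccbccaab$aabccb

rank  rotation           last
    0  $cabbcccbacacabcb  b
    1  abbcccbacacabcb$c  c
    2  abcb$cabbcccbacac  c
    3  acabcb$cabbcccbac  c
    4  acacabcb$cabbcccb  b
    5  b$cabbcccbacacabc  c
    6  bacacabcb$cabbccc  c
    7  bbcccbacacabcb$ca  a
    8  bcb$cabbcccbacaca  a
    9  bcccbacacabcb$cab  b
   10  cabbcccbacacabcb$  $
   11  cabcb$cabbcccbaca  a
   12  cacabcb$cabbcccba  a
   13  cb$cabbcccbacacab  b
   14  cbacacabcb$cabbcc  c
   15  ccbacacabcb$cabbc  c
   16  cccbacacabcb$cabb  b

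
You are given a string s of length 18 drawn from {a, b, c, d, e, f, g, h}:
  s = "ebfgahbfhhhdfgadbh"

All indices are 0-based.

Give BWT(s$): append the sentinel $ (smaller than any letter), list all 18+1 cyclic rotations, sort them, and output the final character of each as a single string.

hggehdah$dbbffbahhf

rank  rotation             last
    0  $ebfgahbfhhhdfgadbh  h
    1  adbh$ebfgahbfhhhdfg  g
    2  ahbfhhhdfgadbh$ebfg  g
    3  bfgahbfhhhdfgadbh$e  e
    4  bfhhhdfgadbh$ebfgah  h
    5  bh$ebfgahbfhhhdfgad  d
    6  dbh$ebfgahbfhhhdfga  a
    7  dfgadbh$ebfgahbfhhh  h
    8  ebfgahbfhhhdfgadbh$  $
    9  fgadbh$ebfgahbfhhhd  d
   10  fgahbfhhhdfgadbh$eb  b
   11  fhhhdfgadbh$ebfgahb  b
   12  gadbh$ebfgahbfhhhdf  f
   13  gahbfhhhdfgadbh$ebf  f
   14  h$ebfgahbfhhhdfgadb  b
   15  hbfhhhdfgadbh$ebfga  a
   16  hdfgadbh$ebfgahbfhh  h
   17  hhdfgadbh$ebfgahbfh  h
   18  hhhdfgadbh$ebfgahbf  f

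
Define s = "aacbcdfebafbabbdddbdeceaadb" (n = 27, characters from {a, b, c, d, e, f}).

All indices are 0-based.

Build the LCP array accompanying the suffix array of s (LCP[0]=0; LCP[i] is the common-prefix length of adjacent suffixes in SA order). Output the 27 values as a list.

[0, 2, 1, 1, 1, 1, 0, 1, 2, 1, 1, 1, 2, 0, 1, 1, 0, 2, 1, 2, 1, 1, 0, 1, 1, 0, 1]

rank→(start, suffix):
  0 → (0, 'aacbcdfebafbabbdddbdeceaadb')
  1 → (23, 'aadb')
  2 → (12, 'abbdddbdeceaadb')
  3 → (1, 'acbcdfebafbabbdddbdeceaadb')
  4 → (24, 'adb')
  5 → (9, 'afbabbdddbdeceaadb')
  6 → (26, 'b')
  7 → (11, 'babbdddbdeceaadb')
  8 → (8, 'bafbabbdddbdeceaadb')
  9 → (13, 'bbdddbdeceaadb')
  10 → (3, 'bcdfebafbabbdddbdeceaadb')
  11 → (14, 'bdddbdeceaadb')
  12 → (18, 'bdeceaadb')
  13 → (2, 'cbcdfebafbabbdddbdeceaadb')
  14 → (4, 'cdfebafbabbdddbdeceaadb')
  15 → (21, 'ceaadb')
  16 → (25, 'db')
  17 → (17, 'dbdeceaadb')
  18 → (16, 'ddbdeceaadb')
  19 → (15, 'dddbdeceaadb')
  20 → (19, 'deceaadb')
  21 → (5, 'dfebafbabbdddbdeceaadb')
  22 → (22, 'eaadb')
  23 → (7, 'ebafbabbdddbdeceaadb')
  24 → (20, 'eceaadb')
  25 → (10, 'fbabbdddbdeceaadb')
  26 → (6, 'febafbabbdddbdeceaadb')

SA = [0, 23, 12, 1, 24, 9, 26, 11, 8, 13, 3, 14, 18, 2, 4, 21, 25, 17, 16, 15, 19, 5, 22, 7, 20, 10, 6]
rank  pair      lcp
   1  s[0:],s[23:]  2  'aa'
   2  s[23:],s[12:]  1  'a'
   3  s[12:],s[1:]  1  'a'
   4  s[1:],s[24:]  1  'a'
   5  s[24:],s[9:]  1  'a'
   6  s[9:],s[26:]  0  ''
   7  s[26:],s[11:]  1  'b'
   8  s[11:],s[8:]  2  'ba'
   9  s[8:],s[13:]  1  'b'
  10  s[13:],s[3:]  1  'b'
  11  s[3:],s[14:]  1  'b'
  12  s[14:],s[18:]  2  'bd'
  13  s[18:],s[2:]  0  ''
  14  s[2:],s[4:]  1  'c'
  15  s[4:],s[21:]  1  'c'
  16  s[21:],s[25:]  0  ''
  17  s[25:],s[17:]  2  'db'
  18  s[17:],s[16:]  1  'd'
  19  s[16:],s[15:]  2  'dd'
  20  s[15:],s[19:]  1  'd'
  21  s[19:],s[5:]  1  'd'
  22  s[5:],s[22:]  0  ''
  23  s[22:],s[7:]  1  'e'
  24  s[7:],s[20:]  1  'e'
  25  s[20:],s[10:]  0  ''
  26  s[10:],s[6:]  1  'f'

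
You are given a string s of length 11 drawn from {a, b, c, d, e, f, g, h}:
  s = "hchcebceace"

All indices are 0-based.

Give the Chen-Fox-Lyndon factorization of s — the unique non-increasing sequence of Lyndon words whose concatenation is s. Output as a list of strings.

emit factor 1: 'h' (i=0, period=1)
emit factor 2: 'ch' (i=1, period=2)
emit factor 3: 'ce' (i=3, period=2)
emit factor 4: 'bce' (i=5, period=3)
emit factor 5: 'ace' (i=8, period=3)

["h", "ch", "ce", "bce", "ace"]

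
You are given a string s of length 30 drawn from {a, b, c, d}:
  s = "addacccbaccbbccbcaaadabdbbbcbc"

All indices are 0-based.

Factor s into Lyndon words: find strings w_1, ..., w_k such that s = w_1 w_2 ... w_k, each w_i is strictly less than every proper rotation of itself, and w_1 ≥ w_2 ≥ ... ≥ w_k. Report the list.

["add", "acccb", "accbbccbc", "aaadabdbbbcbc"]

emit factor 1: 'add' (i=0, period=3)
emit factor 2: 'acccb' (i=3, period=5)
emit factor 3: 'accbbccbc' (i=8, period=9)
emit factor 4: 'aaadabdbbbcbc' (i=17, period=13)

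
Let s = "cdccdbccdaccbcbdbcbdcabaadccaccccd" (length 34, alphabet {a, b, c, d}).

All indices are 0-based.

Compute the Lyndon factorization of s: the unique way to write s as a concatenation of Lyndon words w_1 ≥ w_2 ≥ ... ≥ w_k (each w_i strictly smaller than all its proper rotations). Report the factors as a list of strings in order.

emit factor 1: 'cd' (i=0, period=2)
emit factor 2: 'ccd' (i=2, period=3)
emit factor 3: 'bccd' (i=5, period=4)
emit factor 4: 'accbcbdbcbdc' (i=9, period=12)
emit factor 5: 'ab' (i=21, period=2)
emit factor 6: 'aadccaccccd' (i=23, period=11)

["cd", "ccd", "bccd", "accbcbdbcbdc", "ab", "aadccaccccd"]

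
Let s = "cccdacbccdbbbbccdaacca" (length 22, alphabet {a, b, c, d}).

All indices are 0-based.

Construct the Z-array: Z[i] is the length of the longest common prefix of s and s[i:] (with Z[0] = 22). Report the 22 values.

[22, 2, 1, 0, 0, 1, 0, 2, 1, 0, 0, 0, 0, 0, 2, 1, 0, 0, 0, 2, 1, 0]

Z[0]=22
i=1: outside box; Z[1]=2 scan→box=[1,3)
i=2: min(r-i=1, Z[1]=2)=1; Z[2]=1
i=3: outside box; Z[3]=0
i=4: outside box; Z[4]=0
i=5: outside box; Z[5]=1 scan→box=[5,6)
i=6: outside box; Z[6]=0
i=7: outside box; Z[7]=2 scan→box=[7,9)
i=8: min(r-i=1, Z[1]=2)=1; Z[8]=1
i=9: outside box; Z[9]=0
i=10: outside box; Z[10]=0
i=11: outside box; Z[11]=0
i=12: outside box; Z[12]=0
i=13: outside box; Z[13]=0
i=14: outside box; Z[14]=2 scan→box=[14,16)
i=15: min(r-i=1, Z[1]=2)=1; Z[15]=1
i=16: outside box; Z[16]=0
i=17: outside box; Z[17]=0
i=18: outside box; Z[18]=0
i=19: outside box; Z[19]=2 scan→box=[19,21)
i=20: min(r-i=1, Z[1]=2)=1; Z[20]=1
i=21: outside box; Z[21]=0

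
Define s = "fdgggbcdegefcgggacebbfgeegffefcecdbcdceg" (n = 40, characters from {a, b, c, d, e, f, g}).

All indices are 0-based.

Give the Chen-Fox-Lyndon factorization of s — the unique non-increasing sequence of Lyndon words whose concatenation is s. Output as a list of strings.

["f", "dggg", "bcdegefcggg", "acebbfgeegffefcecdbcdceg"]

emit factor 1: 'f' (i=0, period=1)
emit factor 2: 'dggg' (i=1, period=4)
emit factor 3: 'bcdegefcggg' (i=5, period=11)
emit factor 4: 'acebbfgeegffefcecdbcdceg' (i=16, period=24)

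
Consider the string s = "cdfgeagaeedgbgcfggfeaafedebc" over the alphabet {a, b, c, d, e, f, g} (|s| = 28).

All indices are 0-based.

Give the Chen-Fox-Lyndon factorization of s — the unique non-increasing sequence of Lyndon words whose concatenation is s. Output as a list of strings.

emit factor 1: 'cdfge' (i=0, period=5)
emit factor 2: 'ag' (i=5, period=2)
emit factor 3: 'aeedgbgcfggfe' (i=7, period=13)
emit factor 4: 'aafedebc' (i=20, period=8)

["cdfge", "ag", "aeedgbgcfggfe", "aafedebc"]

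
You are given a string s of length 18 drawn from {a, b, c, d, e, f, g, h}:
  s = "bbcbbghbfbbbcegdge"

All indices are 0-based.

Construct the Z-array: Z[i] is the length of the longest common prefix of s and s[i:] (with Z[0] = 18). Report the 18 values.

[18, 1, 0, 2, 1, 0, 0, 1, 0, 2, 3, 1, 0, 0, 0, 0, 0, 0]

Z[0]=18
i=1: fresh scan; Z[1]=1 scan→box=[1,2)
i=2: fresh scan; Z[2]=0
i=3: fresh scan; Z[3]=2 scan→box=[3,5)
i=4: min(r-i=1, Z[1]=1)=1; Z[4]=1
i=5: fresh scan; Z[5]=0
i=6: fresh scan; Z[6]=0
i=7: fresh scan; Z[7]=1 scan→box=[7,8)
i=8: fresh scan; Z[8]=0
i=9: fresh scan; Z[9]=2 scan→box=[9,11)
i=10: min(r-i=1, Z[1]=1)=1; Z[10]=3 scan→box=[10,13)
i=11: min(r-i=2, Z[1]=1)=1; Z[11]=1
i=12: min(r-i=1, Z[2]=0)=0; Z[12]=0
i=13: fresh scan; Z[13]=0
i=14: fresh scan; Z[14]=0
i=15: fresh scan; Z[15]=0
i=16: fresh scan; Z[16]=0
i=17: fresh scan; Z[17]=0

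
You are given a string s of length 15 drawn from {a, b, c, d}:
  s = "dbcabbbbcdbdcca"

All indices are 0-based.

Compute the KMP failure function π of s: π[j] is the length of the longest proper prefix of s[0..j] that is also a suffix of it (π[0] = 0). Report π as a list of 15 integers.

π[0] = 0
j=1 s[j]='b': π[1]=0 (border '')
j=2 s[j]='c': π[2]=0 (border '')
j=3 s[j]='a': π[3]=0 (border '')
j=4 s[j]='b': π[4]=0 (border '')
j=5 s[j]='b': π[5]=0 (border '')
j=6 s[j]='b': π[6]=0 (border '')
j=7 s[j]='b': π[7]=0 (border '')
j=8 s[j]='c': π[8]=0 (border '')
j=9 s[j]='d': π[9]=1 (border 'd')
j=10 s[j]='b': π[10]=2 (border 'db')
j=11 s[j]='d': k: 2→0; π[11]=1 (border 'd')
j=12 s[j]='c': k: 1→0; π[12]=0 (border '')
j=13 s[j]='c': π[13]=0 (border '')
j=14 s[j]='a': π[14]=0 (border '')

[0, 0, 0, 0, 0, 0, 0, 0, 0, 1, 2, 1, 0, 0, 0]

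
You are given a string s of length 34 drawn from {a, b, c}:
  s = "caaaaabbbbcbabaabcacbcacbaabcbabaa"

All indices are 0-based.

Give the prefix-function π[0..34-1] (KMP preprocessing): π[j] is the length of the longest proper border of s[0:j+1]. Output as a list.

[0, 0, 0, 0, 0, 0, 0, 0, 0, 0, 1, 0, 0, 0, 0, 0, 0, 1, 2, 1, 0, 1, 2, 1, 0, 0, 0, 0, 1, 0, 0, 0, 0, 0]

π[0] = 0
j=1 s[j]='a': π[1]=0 (border '')
j=2 s[j]='a': π[2]=0 (border '')
j=3 s[j]='a': π[3]=0 (border '')
j=4 s[j]='a': π[4]=0 (border '')
j=5 s[j]='a': π[5]=0 (border '')
j=6 s[j]='b': π[6]=0 (border '')
j=7 s[j]='b': π[7]=0 (border '')
j=8 s[j]='b': π[8]=0 (border '')
j=9 s[j]='b': π[9]=0 (border '')
j=10 s[j]='c': π[10]=1 (border 'c')
j=11 s[j]='b': k: 1→0; π[11]=0 (border '')
j=12 s[j]='a': π[12]=0 (border '')
j=13 s[j]='b': π[13]=0 (border '')
j=14 s[j]='a': π[14]=0 (border '')
j=15 s[j]='a': π[15]=0 (border '')
j=16 s[j]='b': π[16]=0 (border '')
j=17 s[j]='c': π[17]=1 (border 'c')
j=18 s[j]='a': π[18]=2 (border 'ca')
j=19 s[j]='c': k: 2→0; π[19]=1 (border 'c')
j=20 s[j]='b': k: 1→0; π[20]=0 (border '')
j=21 s[j]='c': π[21]=1 (border 'c')
j=22 s[j]='a': π[22]=2 (border 'ca')
j=23 s[j]='c': k: 2→0; π[23]=1 (border 'c')
j=24 s[j]='b': k: 1→0; π[24]=0 (border '')
j=25 s[j]='a': π[25]=0 (border '')
j=26 s[j]='a': π[26]=0 (border '')
j=27 s[j]='b': π[27]=0 (border '')
j=28 s[j]='c': π[28]=1 (border 'c')
j=29 s[j]='b': k: 1→0; π[29]=0 (border '')
j=30 s[j]='a': π[30]=0 (border '')
j=31 s[j]='b': π[31]=0 (border '')
j=32 s[j]='a': π[32]=0 (border '')
j=33 s[j]='a': π[33]=0 (border '')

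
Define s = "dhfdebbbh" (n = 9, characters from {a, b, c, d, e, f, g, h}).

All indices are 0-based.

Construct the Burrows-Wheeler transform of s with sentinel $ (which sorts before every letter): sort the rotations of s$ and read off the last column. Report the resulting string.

hebbf$dhbd

rank  rotation    last
    0  $dhfdebbbh  h
    1  bbbh$dhfde  e
    2  bbh$dhfdeb  b
    3  bh$dhfdebb  b
    4  debbbh$dhf  f
    5  dhfdebbbh$  $
    6  ebbbh$dhfd  d
    7  fdebbbh$dh  h
    8  h$dhfdebbb  b
    9  hfdebbbh$d  d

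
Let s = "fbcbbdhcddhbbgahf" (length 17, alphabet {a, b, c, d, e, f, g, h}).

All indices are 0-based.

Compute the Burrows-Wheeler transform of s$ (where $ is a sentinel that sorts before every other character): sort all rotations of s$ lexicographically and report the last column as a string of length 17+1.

fgchfbbbhcdbh$bdda

rank  rotation            last
    0  $fbcbbdhcddhbbgahf  f
    1  ahf$fbcbbdhcddhbbg  g
    2  bbdhcddhbbgahf$fbc  c
    3  bbgahf$fbcbbdhcddh  h
    4  bcbbdhcddhbbgahf$f  f
    5  bdhcddhbbgahf$fbcb  b
    6  bgahf$fbcbbdhcddhb  b
    7  cbbdhcddhbbgahf$fb  b
    8  cddhbbgahf$fbcbbdh  h
    9  ddhbbgahf$fbcbbdhc  c
   10  dhbbgahf$fbcbbdhcd  d
   11  dhcddhbbgahf$fbcbb  b
   12  f$fbcbbdhcddhbbgah  h
   13  fbcbbdhcddhbbgahf$  $
   14  gahf$fbcbbdhcddhbb  b
   15  hbbgahf$fbcbbdhcdd  d
   16  hcddhbbgahf$fbcbbd  d
   17  hf$fbcbbdhcddhbbga  a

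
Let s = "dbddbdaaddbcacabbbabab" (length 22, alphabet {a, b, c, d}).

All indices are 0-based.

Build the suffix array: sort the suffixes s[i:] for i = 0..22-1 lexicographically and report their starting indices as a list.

[6, 20, 18, 14, 12, 7, 21, 19, 17, 16, 15, 10, 4, 1, 13, 11, 5, 9, 3, 0, 8, 2]

rank→(start, suffix):
  0 → (6, 'aaddbcacabbbabab')
  1 → (20, 'ab')
  2 → (18, 'abab')
  3 → (14, 'abbbabab')
  4 → (12, 'acabbbabab')
  5 → (7, 'addbcacabbbabab')
  6 → (21, 'b')
  7 → (19, 'bab')
  8 → (17, 'babab')
  9 → (16, 'bbabab')
  10 → (15, 'bbbabab')
  11 → (10, 'bcacabbbabab')
  12 → (4, 'bdaaddbcacabbbabab')
  13 → (1, 'bddbdaaddbcacabbbabab')
  14 → (13, 'cabbbabab')
  15 → (11, 'cacabbbabab')
  16 → (5, 'daaddbcacabbbabab')
  17 → (9, 'dbcacabbbabab')
  18 → (3, 'dbdaaddbcacabbbabab')
  19 → (0, 'dbddbdaaddbcacabbbabab')
  20 → (8, 'ddbcacabbbabab')
  21 → (2, 'ddbdaaddbcacabbbabab')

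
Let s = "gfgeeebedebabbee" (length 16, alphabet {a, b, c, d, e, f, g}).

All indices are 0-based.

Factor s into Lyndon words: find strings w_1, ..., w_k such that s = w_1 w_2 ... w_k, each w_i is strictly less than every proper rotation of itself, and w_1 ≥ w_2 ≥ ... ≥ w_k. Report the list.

["g", "fg", "e", "e", "e", "bede", "b", "abbee"]

emit factor 1: 'g' (i=0, period=1)
emit factor 2: 'fg' (i=1, period=2)
emit factor 3: 'e' (i=3, period=1)
emit factor 4: 'e' (i=4, period=1)
emit factor 5: 'e' (i=5, period=1)
emit factor 6: 'bede' (i=6, period=4)
emit factor 7: 'b' (i=10, period=1)
emit factor 8: 'abbee' (i=11, period=5)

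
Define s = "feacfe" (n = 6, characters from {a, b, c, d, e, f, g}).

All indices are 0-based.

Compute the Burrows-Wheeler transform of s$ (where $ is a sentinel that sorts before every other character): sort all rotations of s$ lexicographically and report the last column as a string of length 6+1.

rank  rotation last
    0  $feacfe  e
    1  acfe$fe  e
    2  cfe$fea  a
    3  e$feacf  f
    4  eacfe$f  f
    5  fe$feac  c
    6  feacfe$  $

eeaffc$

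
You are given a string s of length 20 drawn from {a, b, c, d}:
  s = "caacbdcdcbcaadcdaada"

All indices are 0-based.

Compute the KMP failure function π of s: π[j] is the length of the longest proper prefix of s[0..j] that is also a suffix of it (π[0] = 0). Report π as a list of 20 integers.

π[0] = 0
j=1 s[j]='a': π[1]=0 (border '')
j=2 s[j]='a': π[2]=0 (border '')
j=3 s[j]='c': π[3]=1 (border 'c')
j=4 s[j]='b': k: 1→0; π[4]=0 (border '')
j=5 s[j]='d': π[5]=0 (border '')
j=6 s[j]='c': π[6]=1 (border 'c')
j=7 s[j]='d': k: 1→0; π[7]=0 (border '')
j=8 s[j]='c': π[8]=1 (border 'c')
j=9 s[j]='b': k: 1→0; π[9]=0 (border '')
j=10 s[j]='c': π[10]=1 (border 'c')
j=11 s[j]='a': π[11]=2 (border 'ca')
j=12 s[j]='a': π[12]=3 (border 'caa')
j=13 s[j]='d': k: 3→0; π[13]=0 (border '')
j=14 s[j]='c': π[14]=1 (border 'c')
j=15 s[j]='d': k: 1→0; π[15]=0 (border '')
j=16 s[j]='a': π[16]=0 (border '')
j=17 s[j]='a': π[17]=0 (border '')
j=18 s[j]='d': π[18]=0 (border '')
j=19 s[j]='a': π[19]=0 (border '')

[0, 0, 0, 1, 0, 0, 1, 0, 1, 0, 1, 2, 3, 0, 1, 0, 0, 0, 0, 0]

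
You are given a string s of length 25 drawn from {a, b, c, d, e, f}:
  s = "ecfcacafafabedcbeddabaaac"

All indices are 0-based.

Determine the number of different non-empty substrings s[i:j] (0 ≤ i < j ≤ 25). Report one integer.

296

sorted suffixes:
  #0 SA[0]=21  'aaac'
  #1 SA[1]=22  'aac'
  #2 SA[2]=19  'abaaac'
  #3 SA[3]=10  'abedcbeddabaaac'
  #4 SA[4]=23  'ac'
  #5 SA[5]=4  'acafafabedcbeddabaaac'
  #6 SA[6]=8  'afabedcbeddabaaac'
  #7 SA[7]=6  'afafabedcbeddabaaac'
  #8 SA[8]=20  'baaac'
  #9 SA[9]=11  'bedcbeddabaaac'
  #10 SA[10]=15  'beddabaaac'
  #11 SA[11]=24  'c'
  #12 SA[12]=3  'cacafafabedcbeddabaaac'
  #13 SA[13]=5  'cafafabedcbeddabaaac'
  #14 SA[14]=14  'cbeddabaaac'
  #15 SA[15]=1  'cfcacafafabedcbeddabaaac'
  #16 SA[16]=18  'dabaaac'
  #17 SA[17]=13  'dcbeddabaaac'
  #18 SA[18]=17  'ddabaaac'
  #19 SA[19]=0  'ecfcacafafabedcbeddabaaac'
  #20 SA[20]=12  'edcbeddabaaac'
  #21 SA[21]=16  'eddabaaac'
  #22 SA[22]=9  'fabedcbeddabaaac'
  #23 SA[23]=7  'fafabedcbeddabaaac'
  #24 SA[24]=2  'fcacafafabedcbeddabaaac'

SA = [21, 22, 19, 10, 23, 4, 8, 6, 20, 11, 15, 24, 3, 5, 14, 1, 18, 13, 17, 0, 12, 16, 9, 7, 2]
i: (SA[i-1],SA[i]) lcp shared
  1: (21,22) 2 'aa'
  2: (22,19) 1 'a'
  3: (19,10) 2 'ab'
  4: (10,23) 1 'a'
  5: (23,4) 2 'ac'
  6: (4,8) 1 'a'
  7: (8,6) 3 'afa'
  8: (6,20) 0 ''
  9: (20,11) 1 'b'
  10: (11,15) 3 'bed'
  11: (15,24) 0 ''
  12: (24,3) 1 'c'
  13: (3,5) 2 'ca'
  14: (5,14) 1 'c'
  15: (14,1) 1 'c'
  16: (1,18) 0 ''
  17: (18,13) 1 'd'
  18: (13,17) 1 'd'
  19: (17,0) 0 ''
  20: (0,12) 1 'e'
  21: (12,16) 2 'ed'
  22: (16,9) 0 ''
  23: (9,7) 2 'fa'
  24: (7,2) 1 'f'

n(n+1)/2 = 25·26/2 = 325
Σ LCP = 0 + 2 + 1 + 2 + 1 + 2 + 1 + 3 + 0 + 1 + 3 + 0 + 1 + 2 + 1 + 1 + 0 + 1 + 1 + 0 + 1 + 2 + 0 + 2 + 1 = 29
distinct = 325 − 29 = 296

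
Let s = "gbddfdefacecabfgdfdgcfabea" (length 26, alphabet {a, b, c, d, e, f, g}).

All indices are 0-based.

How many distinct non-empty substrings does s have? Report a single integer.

327

rank→(start, suffix):
  0 → (25, 'a')
  1 → (22, 'abea')
  2 → (12, 'abfgdfdgcfabea')
  3 → (8, 'acecabfgdfdgcfabea')
  4 → (1, 'bddfdefacecabfgdfdgcfabea')
  5 → (23, 'bea')
  6 → (13, 'bfgdfdgcfabea')
  7 → (11, 'cabfgdfdgcfabea')
  8 → (9, 'cecabfgdfdgcfabea')
  9 → (20, 'cfabea')
  10 → (2, 'ddfdefacecabfgdfdgcfabea')
  11 → (5, 'defacecabfgdfdgcfabea')
  12 → (3, 'dfdefacecabfgdfdgcfabea')
  13 → (16, 'dfdgcfabea')
  14 → (18, 'dgcfabea')
  15 → (24, 'ea')
  16 → (10, 'ecabfgdfdgcfabea')
  17 → (6, 'efacecabfgdfdgcfabea')
  18 → (21, 'fabea')
  19 → (7, 'facecabfgdfdgcfabea')
  20 → (4, 'fdefacecabfgdfdgcfabea')
  21 → (17, 'fdgcfabea')
  22 → (14, 'fgdfdgcfabea')
  23 → (0, 'gbddfdefacecabfgdfdgcfabea')
  24 → (19, 'gcfabea')
  25 → (15, 'gdfdgcfabea')

SA = [25, 22, 12, 8, 1, 23, 13, 11, 9, 20, 2, 5, 3, 16, 18, 24, 10, 6, 21, 7, 4, 17, 14, 0, 19, 15]
[i] adj suffixes → lcp
  [1] 25/22 → 1 ('a')
  [2] 22/12 → 2 ('ab')
  [3] 12/8 → 1 ('a')
  [4] 8/1 → 0 ('')
  [5] 1/23 → 1 ('b')
  [6] 23/13 → 1 ('b')
  [7] 13/11 → 0 ('')
  [8] 11/9 → 1 ('c')
  [9] 9/20 → 1 ('c')
  [10] 20/2 → 0 ('')
  [11] 2/5 → 1 ('d')
  [12] 5/3 → 1 ('d')
  [13] 3/16 → 3 ('dfd')
  [14] 16/18 → 1 ('d')
  [15] 18/24 → 0 ('')
  [16] 24/10 → 1 ('e')
  [17] 10/6 → 1 ('e')
  [18] 6/21 → 0 ('')
  [19] 21/7 → 2 ('fa')
  [20] 7/4 → 1 ('f')
  [21] 4/17 → 2 ('fd')
  [22] 17/14 → 1 ('f')
  [23] 14/0 → 0 ('')
  [24] 0/19 → 1 ('g')
  [25] 19/15 → 1 ('g')

n(n+1)/2 = 26·27/2 = 351
Σ LCP = 0 + 1 + 2 + 1 + 0 + 1 + 1 + 0 + 1 + 1 + 0 + 1 + 1 + 3 + 1 + 0 + 1 + 1 + 0 + 2 + 1 + 2 + 1 + 0 + 1 + 1 = 24
distinct = 351 − 24 = 327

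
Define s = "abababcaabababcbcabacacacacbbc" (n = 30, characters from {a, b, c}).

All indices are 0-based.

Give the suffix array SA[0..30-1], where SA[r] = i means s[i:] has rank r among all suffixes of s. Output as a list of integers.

[7, 0, 8, 2, 10, 17, 4, 12, 19, 21, 23, 25, 1, 9, 3, 11, 18, 27, 28, 5, 15, 13, 29, 6, 16, 20, 22, 24, 26, 14]

rank | idx | suffix
   0 |   7 | aabababcbcabacacacacbbc
   1 |   0 | abababcaabababcbcabacacacacbbc
   2 |   8 | abababcbcabacacacacbbc
   3 |   2 | ababcaabababcbcabacacacacbbc
   4 |  10 | ababcbcabacacacacbbc
   5 |  17 | abacacacacbbc
   6 |   4 | abcaabababcbcabacacacacbbc
   7 |  12 | abcbcabacacacacbbc
   8 |  19 | acacacacbbc
   9 |  21 | acacacbbc
  10 |  23 | acacbbc
  11 |  25 | acbbc
  12 |   1 | bababcaabababcbcabacacacacbbc
  13 |   9 | bababcbcabacacacacbbc
  14 |   3 | babcaabababcbcabacacacacbbc
  15 |  11 | babcbcabacacacacbbc
  16 |  18 | bacacacacbbc
  17 |  27 | bbc
  18 |  28 | bc
  19 |   5 | bcaabababcbcabacacacacbbc
  20 |  15 | bcabacacacacbbc
  21 |  13 | bcbcabacacacacbbc
  22 |  29 | c
  23 |   6 | caabababcbcabacacacacbbc
  24 |  16 | cabacacacacbbc
  25 |  20 | cacacacbbc
  26 |  22 | cacacbbc
  27 |  24 | cacbbc
  28 |  26 | cbbc
  29 |  14 | cbcabacacacacbbc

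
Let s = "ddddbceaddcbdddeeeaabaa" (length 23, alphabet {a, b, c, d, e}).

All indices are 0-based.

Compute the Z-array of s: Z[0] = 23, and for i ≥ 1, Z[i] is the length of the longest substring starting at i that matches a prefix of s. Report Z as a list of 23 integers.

Z[0]=23
i=1: i≥r, start 0; Z[1]=3 scan→box=[1,4)
i=2: min(r-i=2, Z[1]=3)=2; Z[2]=2
i=3: min(r-i=1, Z[2]=2)=1; Z[3]=1
i=4: i≥r, start 0; Z[4]=0
i=5: i≥r, start 0; Z[5]=0
i=6: i≥r, start 0; Z[6]=0
i=7: i≥r, start 0; Z[7]=0
i=8: i≥r, start 0; Z[8]=2 scan→box=[8,10)
i=9: min(r-i=1, Z[1]=3)=1; Z[9]=1
i=10: i≥r, start 0; Z[10]=0
i=11: i≥r, start 0; Z[11]=0
i=12: i≥r, start 0; Z[12]=3 scan→box=[12,15)
i=13: min(r-i=2, Z[1]=3)=2; Z[13]=2
i=14: min(r-i=1, Z[2]=2)=1; Z[14]=1
i=15: i≥r, start 0; Z[15]=0
i=16: i≥r, start 0; Z[16]=0
i=17: i≥r, start 0; Z[17]=0
i=18: i≥r, start 0; Z[18]=0
i=19: i≥r, start 0; Z[19]=0
i=20: i≥r, start 0; Z[20]=0
i=21: i≥r, start 0; Z[21]=0
i=22: i≥r, start 0; Z[22]=0

[23, 3, 2, 1, 0, 0, 0, 0, 2, 1, 0, 0, 3, 2, 1, 0, 0, 0, 0, 0, 0, 0, 0]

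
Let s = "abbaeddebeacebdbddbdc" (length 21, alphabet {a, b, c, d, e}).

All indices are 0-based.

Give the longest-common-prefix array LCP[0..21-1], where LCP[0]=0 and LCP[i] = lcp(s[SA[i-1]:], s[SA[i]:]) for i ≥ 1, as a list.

[0, 1, 1, 0, 1, 1, 2, 2, 1, 0, 1, 0, 3, 1, 1, 2, 1, 0, 1, 2, 1]

sorted suffixes:
  #0 SA[0]=0  'abbaeddebeacebdbddbdc'
  #1 SA[1]=10  'acebdbddbdc'
  #2 SA[2]=3  'aeddebeacebdbddbdc'
  #3 SA[3]=2  'baeddebeacebdbddbdc'
  #4 SA[4]=1  'bbaeddebeacebdbddbdc'
  #5 SA[5]=13  'bdbddbdc'
  #6 SA[6]=18  'bdc'
  #7 SA[7]=15  'bddbdc'
  #8 SA[8]=8  'beacebdbddbdc'
  #9 SA[9]=20  'c'
  #10 SA[10]=11  'cebdbddbdc'
  #11 SA[11]=17  'dbdc'
  #12 SA[12]=14  'dbddbdc'
  #13 SA[13]=19  'dc'
  #14 SA[14]=16  'ddbdc'
  #15 SA[15]=5  'ddebeacebdbddbdc'
  #16 SA[16]=6  'debeacebdbddbdc'
  #17 SA[17]=9  'eacebdbddbdc'
  #18 SA[18]=12  'ebdbddbdc'
  #19 SA[19]=7  'ebeacebdbddbdc'
  #20 SA[20]=4  'eddebeacebdbddbdc'

SA = [0, 10, 3, 2, 1, 13, 18, 15, 8, 20, 11, 17, 14, 19, 16, 5, 6, 9, 12, 7, 4]
[i] adj suffixes → lcp
  [1] 0/10 → 1 ('a')
  [2] 10/3 → 1 ('a')
  [3] 3/2 → 0 ('')
  [4] 2/1 → 1 ('b')
  [5] 1/13 → 1 ('b')
  [6] 13/18 → 2 ('bd')
  [7] 18/15 → 2 ('bd')
  [8] 15/8 → 1 ('b')
  [9] 8/20 → 0 ('')
  [10] 20/11 → 1 ('c')
  [11] 11/17 → 0 ('')
  [12] 17/14 → 3 ('dbd')
  [13] 14/19 → 1 ('d')
  [14] 19/16 → 1 ('d')
  [15] 16/5 → 2 ('dd')
  [16] 5/6 → 1 ('d')
  [17] 6/9 → 0 ('')
  [18] 9/12 → 1 ('e')
  [19] 12/7 → 2 ('eb')
  [20] 7/4 → 1 ('e')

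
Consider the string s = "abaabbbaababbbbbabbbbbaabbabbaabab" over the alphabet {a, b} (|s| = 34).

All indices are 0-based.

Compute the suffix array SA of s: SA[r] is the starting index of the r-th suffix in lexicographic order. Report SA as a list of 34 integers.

sorted suffixes:
  #0 SA[0]=29  'aabab'
  #1 SA[1]=7  'aababbbbbabbbbbaabbabbaabab'
  #2 SA[2]=22  'aabbabbaabab'
  #3 SA[3]=2  'aabbbaababbbbbabbbbbaabbabbaabab'
  #4 SA[4]=32  'ab'
  #5 SA[5]=0  'abaabbbaababbbbbabbbbbaabbabbaabab'
  #6 SA[6]=30  'abab'
  #7 SA[7]=8  'ababbbbbabbbbbaabbabbaabab'
  #8 SA[8]=26  'abbaabab'
  #9 SA[9]=23  'abbabbaabab'
  #10 SA[10]=3  'abbbaababbbbbabbbbbaabbabbaabab'
  #11 SA[11]=16  'abbbbbaabbabbaabab'
  #12 SA[12]=10  'abbbbbabbbbbaabbabbaabab'
  #13 SA[13]=33  'b'
  #14 SA[14]=28  'baabab'
  #15 SA[15]=6  'baababbbbbabbbbbaabbabbaabab'
  #16 SA[16]=21  'baabbabbaabab'
  #17 SA[17]=1  'baabbbaababbbbbabbbbbaabbabbaabab'
  #18 SA[18]=31  'bab'
  #19 SA[19]=25  'babbaabab'
  #20 SA[20]=15  'babbbbbaabbabbaabab'
  #21 SA[21]=9  'babbbbbabbbbbaabbabbaabab'
  #22 SA[22]=27  'bbaabab'
  #23 SA[23]=5  'bbaababbbbbabbbbbaabbabbaabab'
  #24 SA[24]=20  'bbaabbabbaabab'
  #25 SA[25]=24  'bbabbaabab'
  #26 SA[26]=14  'bbabbbbbaabbabbaabab'
  #27 SA[27]=4  'bbbaababbbbbabbbbbaabbabbaabab'
  #28 SA[28]=19  'bbbaabbabbaabab'
  #29 SA[29]=13  'bbbabbbbbaabbabbaabab'
  #30 SA[30]=18  'bbbbaabbabbaabab'
  #31 SA[31]=12  'bbbbabbbbbaabbabbaabab'
  #32 SA[32]=17  'bbbbbaabbabbaabab'
  #33 SA[33]=11  'bbbbbabbbbbaabbabbaabab'

[29, 7, 22, 2, 32, 0, 30, 8, 26, 23, 3, 16, 10, 33, 28, 6, 21, 1, 31, 25, 15, 9, 27, 5, 20, 24, 14, 4, 19, 13, 18, 12, 17, 11]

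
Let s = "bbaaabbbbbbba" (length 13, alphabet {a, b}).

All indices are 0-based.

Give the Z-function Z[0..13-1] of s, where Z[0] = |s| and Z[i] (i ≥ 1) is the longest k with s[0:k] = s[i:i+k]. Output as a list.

Z[0]=13
i=1: i≥r, start 0; Z[1]=1 extend→box=[1,2)
i=2: i≥r, start 0; Z[2]=0
i=3: i≥r, start 0; Z[3]=0
i=4: i≥r, start 0; Z[4]=0
i=5: i≥r, start 0; Z[5]=2 extend→box=[5,7)
i=6: min(r-i=1, Z[1]=1)=1; Z[6]=2 extend→box=[6,8)
i=7: min(r-i=1, Z[1]=1)=1; Z[7]=2 extend→box=[7,9)
i=8: min(r-i=1, Z[1]=1)=1; Z[8]=2 extend→box=[8,10)
i=9: min(r-i=1, Z[1]=1)=1; Z[9]=2 extend→box=[9,11)
i=10: min(r-i=1, Z[1]=1)=1; Z[10]=3 extend→box=[10,13)
i=11: min(r-i=2, Z[1]=1)=1; Z[11]=1
i=12: min(r-i=1, Z[2]=0)=0; Z[12]=0

[13, 1, 0, 0, 0, 2, 2, 2, 2, 2, 3, 1, 0]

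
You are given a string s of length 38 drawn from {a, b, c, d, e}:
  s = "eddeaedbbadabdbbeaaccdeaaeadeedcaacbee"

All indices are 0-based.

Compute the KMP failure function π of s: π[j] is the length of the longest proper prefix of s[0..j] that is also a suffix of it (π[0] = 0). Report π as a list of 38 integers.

[0, 0, 0, 1, 0, 1, 2, 0, 0, 0, 0, 0, 0, 0, 0, 0, 1, 0, 0, 0, 0, 0, 1, 0, 0, 1, 0, 0, 1, 1, 2, 0, 0, 0, 0, 0, 1, 1]

π[0] = 0
j=1 s[j]='d': π[1]=0 (border '')
j=2 s[j]='d': π[2]=0 (border '')
j=3 s[j]='e': π[3]=1 (border 'e')
j=4 s[j]='a': k: 1→0; π[4]=0 (border '')
j=5 s[j]='e': π[5]=1 (border 'e')
j=6 s[j]='d': π[6]=2 (border 'ed')
j=7 s[j]='b': k: 2→0; π[7]=0 (border '')
j=8 s[j]='b': π[8]=0 (border '')
j=9 s[j]='a': π[9]=0 (border '')
j=10 s[j]='d': π[10]=0 (border '')
j=11 s[j]='a': π[11]=0 (border '')
j=12 s[j]='b': π[12]=0 (border '')
j=13 s[j]='d': π[13]=0 (border '')
j=14 s[j]='b': π[14]=0 (border '')
j=15 s[j]='b': π[15]=0 (border '')
j=16 s[j]='e': π[16]=1 (border 'e')
j=17 s[j]='a': k: 1→0; π[17]=0 (border '')
j=18 s[j]='a': π[18]=0 (border '')
j=19 s[j]='c': π[19]=0 (border '')
j=20 s[j]='c': π[20]=0 (border '')
j=21 s[j]='d': π[21]=0 (border '')
j=22 s[j]='e': π[22]=1 (border 'e')
j=23 s[j]='a': k: 1→0; π[23]=0 (border '')
j=24 s[j]='a': π[24]=0 (border '')
j=25 s[j]='e': π[25]=1 (border 'e')
j=26 s[j]='a': k: 1→0; π[26]=0 (border '')
j=27 s[j]='d': π[27]=0 (border '')
j=28 s[j]='e': π[28]=1 (border 'e')
j=29 s[j]='e': k: 1→0; π[29]=1 (border 'e')
j=30 s[j]='d': π[30]=2 (border 'ed')
j=31 s[j]='c': k: 2→0; π[31]=0 (border '')
j=32 s[j]='a': π[32]=0 (border '')
j=33 s[j]='a': π[33]=0 (border '')
j=34 s[j]='c': π[34]=0 (border '')
j=35 s[j]='b': π[35]=0 (border '')
j=36 s[j]='e': π[36]=1 (border 'e')
j=37 s[j]='e': k: 1→0; π[37]=1 (border 'e')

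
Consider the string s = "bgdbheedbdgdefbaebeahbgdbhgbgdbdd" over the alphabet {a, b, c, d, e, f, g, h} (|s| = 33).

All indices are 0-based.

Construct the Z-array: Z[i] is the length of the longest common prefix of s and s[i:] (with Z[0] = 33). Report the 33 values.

[33, 0, 0, 1, 0, 0, 0, 0, 1, 0, 0, 0, 0, 0, 1, 0, 0, 1, 0, 0, 0, 5, 0, 0, 1, 0, 0, 4, 0, 0, 1, 0, 0]

Z[0]=33
i=1: outside box; Z[1]=0
i=2: outside box; Z[2]=0
i=3: outside box; Z[3]=1 grow→box=[3,4)
i=4: outside box; Z[4]=0
i=5: outside box; Z[5]=0
i=6: outside box; Z[6]=0
i=7: outside box; Z[7]=0
i=8: outside box; Z[8]=1 grow→box=[8,9)
i=9: outside box; Z[9]=0
i=10: outside box; Z[10]=0
i=11: outside box; Z[11]=0
i=12: outside box; Z[12]=0
i=13: outside box; Z[13]=0
i=14: outside box; Z[14]=1 grow→box=[14,15)
i=15: outside box; Z[15]=0
i=16: outside box; Z[16]=0
i=17: outside box; Z[17]=1 grow→box=[17,18)
i=18: outside box; Z[18]=0
i=19: outside box; Z[19]=0
i=20: outside box; Z[20]=0
i=21: outside box; Z[21]=5 grow→box=[21,26)
i=22: min(r-i=4, Z[1]=0)=0; Z[22]=0
i=23: min(r-i=3, Z[2]=0)=0; Z[23]=0
i=24: min(r-i=2, Z[3]=1)=1; Z[24]=1
i=25: min(r-i=1, Z[4]=0)=0; Z[25]=0
i=26: outside box; Z[26]=0
i=27: outside box; Z[27]=4 grow→box=[27,31)
i=28: min(r-i=3, Z[1]=0)=0; Z[28]=0
i=29: min(r-i=2, Z[2]=0)=0; Z[29]=0
i=30: min(r-i=1, Z[3]=1)=1; Z[30]=1
i=31: outside box; Z[31]=0
i=32: outside box; Z[32]=0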